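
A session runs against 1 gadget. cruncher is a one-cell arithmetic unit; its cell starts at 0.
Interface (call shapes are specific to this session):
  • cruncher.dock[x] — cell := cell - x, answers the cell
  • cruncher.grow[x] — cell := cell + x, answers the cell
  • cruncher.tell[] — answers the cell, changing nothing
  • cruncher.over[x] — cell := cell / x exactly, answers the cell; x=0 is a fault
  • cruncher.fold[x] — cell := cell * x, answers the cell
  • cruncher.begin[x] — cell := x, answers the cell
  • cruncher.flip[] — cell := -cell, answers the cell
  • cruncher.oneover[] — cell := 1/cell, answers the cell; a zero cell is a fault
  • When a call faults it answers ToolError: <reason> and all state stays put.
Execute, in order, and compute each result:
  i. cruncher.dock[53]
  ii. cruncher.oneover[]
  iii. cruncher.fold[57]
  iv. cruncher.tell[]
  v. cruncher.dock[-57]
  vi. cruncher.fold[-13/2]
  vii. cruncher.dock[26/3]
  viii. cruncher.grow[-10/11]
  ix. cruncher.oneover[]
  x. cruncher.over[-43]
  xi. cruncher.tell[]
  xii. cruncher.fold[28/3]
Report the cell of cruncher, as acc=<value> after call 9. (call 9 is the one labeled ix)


Answer: acc=-1749/652526

Derivation:
$ cruncher.dock x=53
= -53
$ cruncher.oneover
= -1/53
$ cruncher.fold x=57
= -57/53
$ cruncher.tell
= -57/53
$ cruncher.dock x=-57
= 2964/53
$ cruncher.fold x=-13/2
= -19266/53
$ cruncher.dock x=26/3
= -59176/159
$ cruncher.grow x=-10/11
= -652526/1749
$ cruncher.oneover
= -1749/652526
$ cruncher.over x=-43
= 1749/28058618
$ cruncher.tell
= 1749/28058618
$ cruncher.fold x=28/3
= 1166/2004187


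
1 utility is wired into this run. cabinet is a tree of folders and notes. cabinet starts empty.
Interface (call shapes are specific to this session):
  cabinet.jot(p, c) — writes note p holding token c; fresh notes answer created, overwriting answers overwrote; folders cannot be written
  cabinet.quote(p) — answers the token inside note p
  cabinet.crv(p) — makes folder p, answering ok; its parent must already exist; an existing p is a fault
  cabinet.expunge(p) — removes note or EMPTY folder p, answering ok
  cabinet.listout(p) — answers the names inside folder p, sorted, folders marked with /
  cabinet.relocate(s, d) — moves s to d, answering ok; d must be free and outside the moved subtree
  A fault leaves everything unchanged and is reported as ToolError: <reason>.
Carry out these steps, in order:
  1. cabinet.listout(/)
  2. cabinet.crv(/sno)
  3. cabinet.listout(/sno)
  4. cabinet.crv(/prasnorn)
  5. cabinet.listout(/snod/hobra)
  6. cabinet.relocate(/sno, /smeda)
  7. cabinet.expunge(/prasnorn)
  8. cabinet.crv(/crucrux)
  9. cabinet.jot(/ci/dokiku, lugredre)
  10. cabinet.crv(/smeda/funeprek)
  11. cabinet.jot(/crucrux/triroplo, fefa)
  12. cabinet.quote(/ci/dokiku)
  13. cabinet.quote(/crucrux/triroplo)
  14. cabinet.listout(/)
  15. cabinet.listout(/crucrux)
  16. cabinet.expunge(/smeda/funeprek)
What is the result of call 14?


[in] cabinet.listout p→/
[out] []
[in] cabinet.crv p→/sno
[out] ok
[in] cabinet.listout p→/sno
[out] []
[in] cabinet.crv p→/prasnorn
[out] ok
[in] cabinet.listout p→/snod/hobra
[out] ToolError: not found
[in] cabinet.relocate s→/sno d→/smeda
[out] ok
[in] cabinet.expunge p→/prasnorn
[out] ok
[in] cabinet.crv p→/crucrux
[out] ok
[in] cabinet.jot p→/ci/dokiku c→lugredre
[out] ToolError: no parent
[in] cabinet.crv p→/smeda/funeprek
[out] ok
[in] cabinet.jot p→/crucrux/triroplo c→fefa
[out] created
[in] cabinet.quote p→/ci/dokiku
[out] ToolError: not found
[in] cabinet.quote p→/crucrux/triroplo
[out] fefa
[in] cabinet.listout p→/
[out] [crucrux/, smeda/]
[in] cabinet.listout p→/crucrux
[out] [triroplo]
[in] cabinet.expunge p→/smeda/funeprek
[out] ok

Answer: [crucrux/, smeda/]


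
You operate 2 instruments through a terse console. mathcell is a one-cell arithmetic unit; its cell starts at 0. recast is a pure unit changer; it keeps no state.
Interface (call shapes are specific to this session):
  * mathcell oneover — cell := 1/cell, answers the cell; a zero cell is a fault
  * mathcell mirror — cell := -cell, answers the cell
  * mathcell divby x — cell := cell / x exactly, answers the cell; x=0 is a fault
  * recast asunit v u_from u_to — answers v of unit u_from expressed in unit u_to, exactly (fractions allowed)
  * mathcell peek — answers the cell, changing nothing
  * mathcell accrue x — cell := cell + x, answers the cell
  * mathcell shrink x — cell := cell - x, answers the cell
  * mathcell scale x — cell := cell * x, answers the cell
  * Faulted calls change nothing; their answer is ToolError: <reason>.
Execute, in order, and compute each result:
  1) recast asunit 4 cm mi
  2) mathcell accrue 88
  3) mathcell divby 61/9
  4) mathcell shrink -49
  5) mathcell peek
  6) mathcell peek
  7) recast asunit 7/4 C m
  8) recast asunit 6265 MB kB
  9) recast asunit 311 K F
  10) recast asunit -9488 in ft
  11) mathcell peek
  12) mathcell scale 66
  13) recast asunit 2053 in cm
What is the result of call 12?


Answer: 249546/61

Derivation:
% recast asunit v→4 u_from→cm u_to→mi
:: 5/201168
% mathcell accrue x→88
:: 88
% mathcell divby x→61/9
:: 792/61
% mathcell shrink x→-49
:: 3781/61
% mathcell peek
:: 3781/61
% mathcell peek
:: 3781/61
% recast asunit v→7/4 u_from→C u_to→m
:: ToolError: incompatible units
% recast asunit v→6265 u_from→MB u_to→kB
:: 6265000
% recast asunit v→311 u_from→K u_to→F
:: 10013/100
% recast asunit v→-9488 u_from→in u_to→ft
:: -2372/3
% mathcell peek
:: 3781/61
% mathcell scale x→66
:: 249546/61
% recast asunit v→2053 u_from→in u_to→cm
:: 260731/50


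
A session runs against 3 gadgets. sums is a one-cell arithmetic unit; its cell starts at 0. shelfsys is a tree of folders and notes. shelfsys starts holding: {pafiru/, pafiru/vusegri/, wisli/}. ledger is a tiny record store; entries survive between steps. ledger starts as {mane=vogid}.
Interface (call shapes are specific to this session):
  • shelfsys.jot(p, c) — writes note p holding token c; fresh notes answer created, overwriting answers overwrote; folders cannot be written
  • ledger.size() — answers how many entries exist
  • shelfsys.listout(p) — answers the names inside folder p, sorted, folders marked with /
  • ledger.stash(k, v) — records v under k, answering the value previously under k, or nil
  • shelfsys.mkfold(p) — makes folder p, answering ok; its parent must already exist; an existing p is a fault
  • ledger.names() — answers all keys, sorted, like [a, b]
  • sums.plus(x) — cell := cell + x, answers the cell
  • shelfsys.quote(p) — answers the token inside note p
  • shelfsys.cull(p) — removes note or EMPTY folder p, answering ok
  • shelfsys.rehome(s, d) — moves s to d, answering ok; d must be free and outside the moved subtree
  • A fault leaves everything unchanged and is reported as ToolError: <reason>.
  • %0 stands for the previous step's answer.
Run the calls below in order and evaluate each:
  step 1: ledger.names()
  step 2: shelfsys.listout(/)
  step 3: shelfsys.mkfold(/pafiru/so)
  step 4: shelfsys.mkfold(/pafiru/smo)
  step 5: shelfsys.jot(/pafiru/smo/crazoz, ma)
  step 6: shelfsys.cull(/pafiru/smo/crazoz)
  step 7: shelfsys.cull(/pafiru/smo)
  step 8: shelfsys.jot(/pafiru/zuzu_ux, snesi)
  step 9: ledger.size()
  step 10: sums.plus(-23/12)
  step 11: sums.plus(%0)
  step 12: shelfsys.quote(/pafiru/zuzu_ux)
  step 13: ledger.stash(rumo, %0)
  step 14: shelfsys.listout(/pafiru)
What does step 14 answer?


Answer: [so/, vusegri/, zuzu_ux]

Derivation:
% ledger.names() -> [mane]
% shelfsys.listout(p='/') -> [pafiru/, wisli/]
% shelfsys.mkfold(p='/pafiru/so') -> ok
% shelfsys.mkfold(p='/pafiru/smo') -> ok
% shelfsys.jot(p='/pafiru/smo/crazoz', c='ma') -> created
% shelfsys.cull(p='/pafiru/smo/crazoz') -> ok
% shelfsys.cull(p='/pafiru/smo') -> ok
% shelfsys.jot(p='/pafiru/zuzu_ux', c='snesi') -> created
% ledger.size() -> 1
% sums.plus(x='-23/12') -> -23/12
% sums.plus(x='%0') -> -23/6
% shelfsys.quote(p='/pafiru/zuzu_ux') -> snesi
% ledger.stash(k='rumo', v='%0') -> nil
% shelfsys.listout(p='/pafiru') -> [so/, vusegri/, zuzu_ux]


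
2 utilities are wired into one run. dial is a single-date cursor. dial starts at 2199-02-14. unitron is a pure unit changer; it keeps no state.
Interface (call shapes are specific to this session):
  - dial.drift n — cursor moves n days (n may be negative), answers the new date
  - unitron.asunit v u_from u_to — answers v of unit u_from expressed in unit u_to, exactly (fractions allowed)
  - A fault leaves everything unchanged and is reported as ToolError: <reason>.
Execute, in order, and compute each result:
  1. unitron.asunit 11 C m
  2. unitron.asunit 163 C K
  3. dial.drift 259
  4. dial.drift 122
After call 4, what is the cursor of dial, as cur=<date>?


Do: unitron.asunit[v: 11; u_from: C; u_to: m]
See: ToolError: incompatible units
Do: unitron.asunit[v: 163; u_from: C; u_to: K]
See: 8723/20
Do: dial.drift[n: 259]
See: 2199-10-31
Do: dial.drift[n: 122]
See: 2200-03-02

Answer: cur=2200-03-02


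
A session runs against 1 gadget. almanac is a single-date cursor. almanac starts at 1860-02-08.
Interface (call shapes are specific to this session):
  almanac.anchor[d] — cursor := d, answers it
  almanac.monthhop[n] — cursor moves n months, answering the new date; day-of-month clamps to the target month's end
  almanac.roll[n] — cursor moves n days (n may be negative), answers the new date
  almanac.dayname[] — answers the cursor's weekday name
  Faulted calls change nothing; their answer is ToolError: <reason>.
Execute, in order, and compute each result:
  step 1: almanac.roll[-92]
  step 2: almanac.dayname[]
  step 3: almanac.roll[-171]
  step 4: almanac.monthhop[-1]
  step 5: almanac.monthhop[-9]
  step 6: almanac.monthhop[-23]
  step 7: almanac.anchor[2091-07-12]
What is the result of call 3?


I invoke roll(n=-92), giving 1859-11-08.
I try dayname, and see Tuesday.
I call roll(n=-171), → 1859-05-21.
Calling monthhop(n=-1): 1859-04-21.
Then monthhop(n=-9), which returns 1858-07-21.
Invoking monthhop(n=-23), and see 1856-08-21.
Then anchor(d=2091-07-12), — result: 2091-07-12.

Answer: 1859-05-21


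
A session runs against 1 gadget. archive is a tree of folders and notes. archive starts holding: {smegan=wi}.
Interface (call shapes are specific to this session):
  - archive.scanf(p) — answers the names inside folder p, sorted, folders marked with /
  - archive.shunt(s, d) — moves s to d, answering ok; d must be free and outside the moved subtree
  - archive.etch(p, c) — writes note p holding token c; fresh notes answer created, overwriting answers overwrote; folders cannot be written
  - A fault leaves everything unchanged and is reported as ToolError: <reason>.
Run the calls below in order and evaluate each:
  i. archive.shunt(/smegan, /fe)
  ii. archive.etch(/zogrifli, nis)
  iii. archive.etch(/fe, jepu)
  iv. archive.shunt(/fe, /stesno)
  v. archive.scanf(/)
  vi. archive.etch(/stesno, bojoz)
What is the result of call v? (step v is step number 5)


Answer: [stesno, zogrifli]

Derivation:
Now I run archive.shunt on s→/smegan, d→/fe: ok.
Invoking archive.etch on p→/zogrifli, c→nis, — result: created.
Next I call archive.etch on p→/fe, c→jepu, giving overwrote.
Invoking archive.shunt on s→/fe, d→/stesno, → ok.
Then archive.scanf on p→/, giving [stesno, zogrifli].
Invoking archive.etch on p→/stesno, c→bojoz, giving overwrote.


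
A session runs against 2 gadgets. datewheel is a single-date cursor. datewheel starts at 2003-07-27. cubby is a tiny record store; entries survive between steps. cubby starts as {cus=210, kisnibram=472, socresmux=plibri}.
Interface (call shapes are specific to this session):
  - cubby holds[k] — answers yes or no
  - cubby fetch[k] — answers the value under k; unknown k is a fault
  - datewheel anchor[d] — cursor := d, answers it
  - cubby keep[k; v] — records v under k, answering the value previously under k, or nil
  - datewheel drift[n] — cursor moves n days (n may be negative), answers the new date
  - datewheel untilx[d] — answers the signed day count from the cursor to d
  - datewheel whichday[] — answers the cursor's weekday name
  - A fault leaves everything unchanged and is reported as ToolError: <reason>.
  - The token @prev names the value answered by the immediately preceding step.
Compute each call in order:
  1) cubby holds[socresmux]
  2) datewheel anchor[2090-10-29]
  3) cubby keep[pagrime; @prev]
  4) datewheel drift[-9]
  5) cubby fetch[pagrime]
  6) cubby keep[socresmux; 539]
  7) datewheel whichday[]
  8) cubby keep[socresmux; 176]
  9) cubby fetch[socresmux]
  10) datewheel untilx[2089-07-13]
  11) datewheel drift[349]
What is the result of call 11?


Answer: 2091-10-04

Derivation:
CALL cubby holds[socresmux]
RET  yes
CALL datewheel anchor[2090-10-29]
RET  2090-10-29
CALL cubby keep[pagrime; @prev]
RET  nil
CALL datewheel drift[-9]
RET  2090-10-20
CALL cubby fetch[pagrime]
RET  2090-10-29
CALL cubby keep[socresmux; 539]
RET  plibri
CALL datewheel whichday[]
RET  Friday
CALL cubby keep[socresmux; 176]
RET  539
CALL cubby fetch[socresmux]
RET  176
CALL datewheel untilx[2089-07-13]
RET  -464
CALL datewheel drift[349]
RET  2091-10-04


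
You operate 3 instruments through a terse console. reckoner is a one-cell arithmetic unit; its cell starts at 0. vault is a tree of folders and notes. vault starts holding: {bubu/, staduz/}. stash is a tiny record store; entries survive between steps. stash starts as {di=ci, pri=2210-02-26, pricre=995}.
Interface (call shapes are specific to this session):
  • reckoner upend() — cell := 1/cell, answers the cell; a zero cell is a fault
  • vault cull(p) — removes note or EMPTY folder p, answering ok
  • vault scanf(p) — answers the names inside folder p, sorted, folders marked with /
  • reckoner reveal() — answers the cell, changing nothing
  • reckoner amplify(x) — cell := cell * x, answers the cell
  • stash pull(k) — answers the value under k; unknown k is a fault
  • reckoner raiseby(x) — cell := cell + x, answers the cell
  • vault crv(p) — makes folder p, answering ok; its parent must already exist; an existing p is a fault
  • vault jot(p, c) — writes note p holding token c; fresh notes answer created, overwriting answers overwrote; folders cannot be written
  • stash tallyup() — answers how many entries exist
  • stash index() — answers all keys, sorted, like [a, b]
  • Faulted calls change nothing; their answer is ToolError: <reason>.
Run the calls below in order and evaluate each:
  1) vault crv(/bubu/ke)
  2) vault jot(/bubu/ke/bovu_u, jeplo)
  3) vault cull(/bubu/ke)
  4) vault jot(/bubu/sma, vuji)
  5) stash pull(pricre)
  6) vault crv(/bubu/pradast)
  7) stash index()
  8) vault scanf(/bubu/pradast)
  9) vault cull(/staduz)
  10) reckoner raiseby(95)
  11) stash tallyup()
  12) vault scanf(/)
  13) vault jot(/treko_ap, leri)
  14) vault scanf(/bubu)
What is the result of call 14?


Answer: [ke/, pradast/, sma]

Derivation:
! 1. vault crv(p→/bubu/ke) -> ok
! 2. vault jot(p→/bubu/ke/bovu_u, c→jeplo) -> created
! 3. vault cull(p→/bubu/ke) -> ToolError: not empty
! 4. vault jot(p→/bubu/sma, c→vuji) -> created
! 5. stash pull(k→pricre) -> 995
! 6. vault crv(p→/bubu/pradast) -> ok
! 7. stash index() -> [di, pri, pricre]
! 8. vault scanf(p→/bubu/pradast) -> []
! 9. vault cull(p→/staduz) -> ok
! 10. reckoner raiseby(x→95) -> 95
! 11. stash tallyup() -> 3
! 12. vault scanf(p→/) -> [bubu/]
! 13. vault jot(p→/treko_ap, c→leri) -> created
! 14. vault scanf(p→/bubu) -> [ke/, pradast/, sma]


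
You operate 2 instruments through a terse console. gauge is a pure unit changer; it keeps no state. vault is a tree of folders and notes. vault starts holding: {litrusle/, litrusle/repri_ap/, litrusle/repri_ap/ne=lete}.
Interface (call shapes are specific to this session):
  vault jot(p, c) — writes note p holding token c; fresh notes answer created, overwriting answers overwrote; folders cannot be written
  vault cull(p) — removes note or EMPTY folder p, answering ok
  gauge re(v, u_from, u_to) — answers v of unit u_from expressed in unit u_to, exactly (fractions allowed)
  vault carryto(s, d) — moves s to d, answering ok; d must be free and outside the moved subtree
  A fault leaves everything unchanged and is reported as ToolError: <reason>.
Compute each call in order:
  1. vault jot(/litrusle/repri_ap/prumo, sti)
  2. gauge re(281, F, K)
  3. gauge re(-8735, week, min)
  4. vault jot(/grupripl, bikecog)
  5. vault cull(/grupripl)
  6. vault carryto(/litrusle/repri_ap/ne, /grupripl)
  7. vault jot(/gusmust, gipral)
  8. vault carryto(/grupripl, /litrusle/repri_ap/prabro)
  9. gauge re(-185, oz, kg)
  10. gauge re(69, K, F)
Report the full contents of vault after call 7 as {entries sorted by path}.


$ vault jot /litrusle/repri_ap/prumo sti
:: created
$ gauge re 281 F K
:: 24689/60
$ gauge re -8735 week min
:: -88048800
$ vault jot /grupripl bikecog
:: created
$ vault cull /grupripl
:: ok
$ vault carryto /litrusle/repri_ap/ne /grupripl
:: ok
$ vault jot /gusmust gipral
:: created
$ vault carryto /grupripl /litrusle/repri_ap/prabro
:: ok
$ gauge re -185 oz kg
:: -1678291769/320000000
$ gauge re 69 K F
:: -33547/100

Answer: {grupripl=lete, gusmust=gipral, litrusle/, litrusle/repri_ap/, litrusle/repri_ap/prumo=sti}


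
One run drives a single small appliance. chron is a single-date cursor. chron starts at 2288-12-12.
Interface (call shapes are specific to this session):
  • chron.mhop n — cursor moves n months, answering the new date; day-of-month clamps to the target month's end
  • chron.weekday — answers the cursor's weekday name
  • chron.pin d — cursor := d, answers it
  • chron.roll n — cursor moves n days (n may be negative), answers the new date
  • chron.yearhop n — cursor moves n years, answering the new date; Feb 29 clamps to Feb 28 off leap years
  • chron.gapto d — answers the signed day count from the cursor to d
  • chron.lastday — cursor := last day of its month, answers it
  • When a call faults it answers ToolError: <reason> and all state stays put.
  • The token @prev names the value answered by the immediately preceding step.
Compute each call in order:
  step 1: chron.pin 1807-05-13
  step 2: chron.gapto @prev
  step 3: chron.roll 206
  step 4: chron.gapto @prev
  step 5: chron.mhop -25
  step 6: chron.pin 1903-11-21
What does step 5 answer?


Answer: 1805-11-05

Derivation:
CALL pin[d: 1807-05-13]
RET  1807-05-13
CALL gapto[d: @prev]
RET  0
CALL roll[n: 206]
RET  1807-12-05
CALL gapto[d: @prev]
RET  0
CALL mhop[n: -25]
RET  1805-11-05
CALL pin[d: 1903-11-21]
RET  1903-11-21


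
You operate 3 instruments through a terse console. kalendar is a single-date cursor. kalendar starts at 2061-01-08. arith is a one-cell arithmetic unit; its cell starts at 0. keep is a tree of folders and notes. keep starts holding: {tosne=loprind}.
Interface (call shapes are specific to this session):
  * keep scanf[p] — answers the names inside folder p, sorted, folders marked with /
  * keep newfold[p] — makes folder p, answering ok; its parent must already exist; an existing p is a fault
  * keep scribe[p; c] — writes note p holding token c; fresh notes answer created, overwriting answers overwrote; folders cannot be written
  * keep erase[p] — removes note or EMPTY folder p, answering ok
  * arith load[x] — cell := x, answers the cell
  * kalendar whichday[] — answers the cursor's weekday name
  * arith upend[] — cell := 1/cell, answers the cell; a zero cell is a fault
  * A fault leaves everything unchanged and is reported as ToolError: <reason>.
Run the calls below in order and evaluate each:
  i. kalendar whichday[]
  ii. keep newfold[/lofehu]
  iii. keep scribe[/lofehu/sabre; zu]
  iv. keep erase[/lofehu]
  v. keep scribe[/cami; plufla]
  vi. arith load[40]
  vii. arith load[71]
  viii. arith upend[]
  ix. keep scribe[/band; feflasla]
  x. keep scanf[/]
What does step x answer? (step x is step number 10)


Answer: [band, cami, lofehu/, tosne]

Derivation:
# 1. kalendar whichday() => Saturday
# 2. keep newfold(/lofehu) => ok
# 3. keep scribe(/lofehu/sabre, zu) => created
# 4. keep erase(/lofehu) => ToolError: not empty
# 5. keep scribe(/cami, plufla) => created
# 6. arith load(40) => 40
# 7. arith load(71) => 71
# 8. arith upend() => 1/71
# 9. keep scribe(/band, feflasla) => created
# 10. keep scanf(/) => [band, cami, lofehu/, tosne]


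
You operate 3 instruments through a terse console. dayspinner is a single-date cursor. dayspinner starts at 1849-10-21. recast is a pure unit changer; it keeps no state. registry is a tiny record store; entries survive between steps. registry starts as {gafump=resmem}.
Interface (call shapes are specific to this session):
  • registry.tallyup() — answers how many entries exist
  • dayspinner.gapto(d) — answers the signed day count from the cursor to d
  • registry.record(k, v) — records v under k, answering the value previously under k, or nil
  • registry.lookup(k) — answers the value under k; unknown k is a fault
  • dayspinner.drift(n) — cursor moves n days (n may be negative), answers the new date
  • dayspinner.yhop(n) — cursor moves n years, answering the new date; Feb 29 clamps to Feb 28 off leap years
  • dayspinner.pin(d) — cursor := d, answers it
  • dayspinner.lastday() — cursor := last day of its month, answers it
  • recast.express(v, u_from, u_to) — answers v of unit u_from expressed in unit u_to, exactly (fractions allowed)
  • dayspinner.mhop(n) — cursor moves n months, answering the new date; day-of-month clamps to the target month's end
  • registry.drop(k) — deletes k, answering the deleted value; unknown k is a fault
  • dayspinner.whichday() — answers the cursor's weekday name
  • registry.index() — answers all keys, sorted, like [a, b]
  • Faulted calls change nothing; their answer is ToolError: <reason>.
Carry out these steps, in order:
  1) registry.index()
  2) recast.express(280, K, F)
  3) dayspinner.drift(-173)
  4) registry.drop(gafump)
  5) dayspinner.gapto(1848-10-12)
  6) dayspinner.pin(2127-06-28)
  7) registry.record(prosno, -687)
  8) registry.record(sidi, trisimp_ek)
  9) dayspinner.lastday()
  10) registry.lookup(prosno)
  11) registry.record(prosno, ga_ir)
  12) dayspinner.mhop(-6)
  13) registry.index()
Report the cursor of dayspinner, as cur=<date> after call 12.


>> registry.index()
<< [gafump]
>> recast.express(v: 280, u_from: K, u_to: F)
<< 4433/100
>> dayspinner.drift(n: -173)
<< 1849-05-01
>> registry.drop(k: gafump)
<< resmem
>> dayspinner.gapto(d: 1848-10-12)
<< -201
>> dayspinner.pin(d: 2127-06-28)
<< 2127-06-28
>> registry.record(k: prosno, v: -687)
<< nil
>> registry.record(k: sidi, v: trisimp_ek)
<< nil
>> dayspinner.lastday()
<< 2127-06-30
>> registry.lookup(k: prosno)
<< -687
>> registry.record(k: prosno, v: ga_ir)
<< -687
>> dayspinner.mhop(n: -6)
<< 2126-12-30
>> registry.index()
<< [prosno, sidi]

Answer: cur=2126-12-30


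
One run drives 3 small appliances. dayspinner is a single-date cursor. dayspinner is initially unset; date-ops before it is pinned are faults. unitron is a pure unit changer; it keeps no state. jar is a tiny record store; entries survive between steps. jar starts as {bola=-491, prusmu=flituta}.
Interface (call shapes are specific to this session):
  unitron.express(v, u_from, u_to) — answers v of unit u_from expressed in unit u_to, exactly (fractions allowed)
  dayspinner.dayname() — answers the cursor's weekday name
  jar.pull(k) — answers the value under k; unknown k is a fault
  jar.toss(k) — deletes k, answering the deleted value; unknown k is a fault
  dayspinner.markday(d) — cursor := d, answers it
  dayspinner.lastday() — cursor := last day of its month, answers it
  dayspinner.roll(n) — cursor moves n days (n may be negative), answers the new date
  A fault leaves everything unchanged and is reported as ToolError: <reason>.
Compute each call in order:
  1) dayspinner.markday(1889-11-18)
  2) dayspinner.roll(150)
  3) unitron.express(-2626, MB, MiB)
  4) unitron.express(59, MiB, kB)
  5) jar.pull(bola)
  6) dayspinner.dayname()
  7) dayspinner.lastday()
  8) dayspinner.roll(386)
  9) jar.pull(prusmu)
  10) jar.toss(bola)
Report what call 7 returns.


Answer: 1890-04-30

Derivation:
! 1. dayspinner.markday(d='1889-11-18') == 1889-11-18
! 2. dayspinner.roll(n='150') == 1890-04-17
! 3. unitron.express(v='-2626', u_from='MB', u_to='MiB') == -20515625/8192
! 4. unitron.express(v='59', u_from='MiB', u_to='kB') == 7733248/125
! 5. jar.pull(k='bola') == -491
! 6. dayspinner.dayname() == Thursday
! 7. dayspinner.lastday() == 1890-04-30
! 8. dayspinner.roll(n='386') == 1891-05-21
! 9. jar.pull(k='prusmu') == flituta
! 10. jar.toss(k='bola') == -491


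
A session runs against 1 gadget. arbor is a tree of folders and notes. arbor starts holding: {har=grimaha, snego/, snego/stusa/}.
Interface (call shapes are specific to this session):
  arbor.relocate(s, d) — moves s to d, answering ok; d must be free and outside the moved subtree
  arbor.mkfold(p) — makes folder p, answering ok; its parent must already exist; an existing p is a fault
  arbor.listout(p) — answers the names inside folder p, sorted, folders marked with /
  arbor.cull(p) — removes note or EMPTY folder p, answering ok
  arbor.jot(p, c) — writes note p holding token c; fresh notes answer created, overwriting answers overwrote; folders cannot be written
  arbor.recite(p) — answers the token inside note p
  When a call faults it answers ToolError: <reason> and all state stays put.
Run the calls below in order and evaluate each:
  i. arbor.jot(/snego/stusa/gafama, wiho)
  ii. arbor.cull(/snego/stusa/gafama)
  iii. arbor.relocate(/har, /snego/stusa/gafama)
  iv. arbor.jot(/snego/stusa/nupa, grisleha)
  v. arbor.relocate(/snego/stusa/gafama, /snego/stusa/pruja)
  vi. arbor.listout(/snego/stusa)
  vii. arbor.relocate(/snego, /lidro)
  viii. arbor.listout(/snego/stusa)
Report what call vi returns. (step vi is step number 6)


>> arbor.jot(p: /snego/stusa/gafama, c: wiho)
<< created
>> arbor.cull(p: /snego/stusa/gafama)
<< ok
>> arbor.relocate(s: /har, d: /snego/stusa/gafama)
<< ok
>> arbor.jot(p: /snego/stusa/nupa, c: grisleha)
<< created
>> arbor.relocate(s: /snego/stusa/gafama, d: /snego/stusa/pruja)
<< ok
>> arbor.listout(p: /snego/stusa)
<< [nupa, pruja]
>> arbor.relocate(s: /snego, d: /lidro)
<< ok
>> arbor.listout(p: /snego/stusa)
<< ToolError: not found

Answer: [nupa, pruja]


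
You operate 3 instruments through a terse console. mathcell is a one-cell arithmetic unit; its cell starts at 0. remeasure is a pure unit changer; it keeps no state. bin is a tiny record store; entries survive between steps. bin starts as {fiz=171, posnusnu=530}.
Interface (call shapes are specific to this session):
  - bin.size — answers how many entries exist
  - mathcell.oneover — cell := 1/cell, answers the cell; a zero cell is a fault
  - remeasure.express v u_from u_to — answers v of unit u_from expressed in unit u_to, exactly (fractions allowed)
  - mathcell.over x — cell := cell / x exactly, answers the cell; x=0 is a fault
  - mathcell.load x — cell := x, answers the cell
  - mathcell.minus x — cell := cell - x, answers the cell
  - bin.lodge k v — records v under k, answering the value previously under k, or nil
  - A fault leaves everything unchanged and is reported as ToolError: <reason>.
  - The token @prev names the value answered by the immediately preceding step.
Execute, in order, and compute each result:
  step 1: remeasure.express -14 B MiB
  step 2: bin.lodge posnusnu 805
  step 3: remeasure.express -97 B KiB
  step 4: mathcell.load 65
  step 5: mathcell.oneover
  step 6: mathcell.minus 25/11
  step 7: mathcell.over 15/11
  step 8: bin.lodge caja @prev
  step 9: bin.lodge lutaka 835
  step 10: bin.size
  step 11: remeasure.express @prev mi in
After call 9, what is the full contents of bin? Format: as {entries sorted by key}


I try remeasure.express(v→-14, u_from→B, u_to→MiB), and observe -7/524288.
Invoking bin.lodge(k→posnusnu, v→805), yielding 530.
I try remeasure.express(v→-97, u_from→B, u_to→KiB): -97/1024.
I try mathcell.load(x→65), and see 65.
Now I run mathcell.oneover(), and observe 1/65.
Then mathcell.minus(x→25/11), yielding -1614/715.
I use mathcell.over(x→15/11), and observe -538/325.
I call bin.lodge(k→caja, v→@prev), and get nil.
Invoking bin.lodge(k→lutaka, v→835), giving nil.
I call bin.size(), which returns 4.
Invoking remeasure.express(v→@prev, u_from→mi, u_to→in), yielding 253440.

Answer: {caja=-538/325, fiz=171, lutaka=835, posnusnu=805}


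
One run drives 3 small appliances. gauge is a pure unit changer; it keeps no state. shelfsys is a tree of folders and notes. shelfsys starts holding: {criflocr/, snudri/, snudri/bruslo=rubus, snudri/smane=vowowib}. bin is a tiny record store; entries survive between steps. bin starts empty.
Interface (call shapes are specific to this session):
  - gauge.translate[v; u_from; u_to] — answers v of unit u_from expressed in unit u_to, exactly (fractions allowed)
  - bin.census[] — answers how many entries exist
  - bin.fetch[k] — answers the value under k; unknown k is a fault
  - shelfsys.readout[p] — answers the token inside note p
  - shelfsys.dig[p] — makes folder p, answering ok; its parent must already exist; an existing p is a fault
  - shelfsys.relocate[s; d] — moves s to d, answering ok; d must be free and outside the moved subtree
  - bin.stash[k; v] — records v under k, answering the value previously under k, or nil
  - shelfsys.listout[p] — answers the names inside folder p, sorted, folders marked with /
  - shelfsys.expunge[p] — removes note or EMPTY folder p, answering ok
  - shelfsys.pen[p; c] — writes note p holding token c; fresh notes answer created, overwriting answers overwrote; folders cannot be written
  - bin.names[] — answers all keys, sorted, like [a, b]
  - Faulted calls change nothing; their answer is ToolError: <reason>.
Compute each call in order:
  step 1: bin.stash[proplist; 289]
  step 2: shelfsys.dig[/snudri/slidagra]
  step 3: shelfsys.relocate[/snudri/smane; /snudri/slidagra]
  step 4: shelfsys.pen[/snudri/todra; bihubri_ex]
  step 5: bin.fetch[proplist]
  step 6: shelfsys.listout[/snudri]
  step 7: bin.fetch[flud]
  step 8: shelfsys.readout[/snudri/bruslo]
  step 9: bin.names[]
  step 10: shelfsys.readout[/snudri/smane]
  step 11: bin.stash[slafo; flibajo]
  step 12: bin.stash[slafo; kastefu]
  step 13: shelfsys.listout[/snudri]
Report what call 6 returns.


Answer: [bruslo, slidagra/, smane, todra]

Derivation:
$ bin.stash k=proplist v=289
= nil
$ shelfsys.dig p=/snudri/slidagra
= ok
$ shelfsys.relocate s=/snudri/smane d=/snudri/slidagra
= ToolError: exists
$ shelfsys.pen p=/snudri/todra c=bihubri_ex
= created
$ bin.fetch k=proplist
= 289
$ shelfsys.listout p=/snudri
= [bruslo, slidagra/, smane, todra]
$ bin.fetch k=flud
= ToolError: no such key flud
$ shelfsys.readout p=/snudri/bruslo
= rubus
$ bin.names
= [proplist]
$ shelfsys.readout p=/snudri/smane
= vowowib
$ bin.stash k=slafo v=flibajo
= nil
$ bin.stash k=slafo v=kastefu
= flibajo
$ shelfsys.listout p=/snudri
= [bruslo, slidagra/, smane, todra]


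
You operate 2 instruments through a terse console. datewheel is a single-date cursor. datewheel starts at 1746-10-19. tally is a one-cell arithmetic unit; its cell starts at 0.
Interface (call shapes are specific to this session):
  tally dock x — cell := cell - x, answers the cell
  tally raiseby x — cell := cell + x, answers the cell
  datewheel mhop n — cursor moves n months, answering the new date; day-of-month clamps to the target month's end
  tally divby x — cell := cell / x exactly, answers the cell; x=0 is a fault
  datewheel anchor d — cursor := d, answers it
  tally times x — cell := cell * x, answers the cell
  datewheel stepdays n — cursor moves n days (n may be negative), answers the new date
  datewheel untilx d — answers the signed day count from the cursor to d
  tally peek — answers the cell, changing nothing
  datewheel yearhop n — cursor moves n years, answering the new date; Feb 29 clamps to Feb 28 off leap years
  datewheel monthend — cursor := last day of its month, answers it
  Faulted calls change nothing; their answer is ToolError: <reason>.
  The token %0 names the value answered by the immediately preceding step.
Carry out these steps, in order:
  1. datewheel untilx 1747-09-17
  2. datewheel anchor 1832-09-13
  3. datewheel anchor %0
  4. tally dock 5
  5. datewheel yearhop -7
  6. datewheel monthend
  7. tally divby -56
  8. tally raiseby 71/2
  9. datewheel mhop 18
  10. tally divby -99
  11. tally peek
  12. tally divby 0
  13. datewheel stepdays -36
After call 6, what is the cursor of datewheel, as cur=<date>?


Answer: cur=1825-09-30

Derivation:
CALL datewheel untilx[d=1747-09-17]
RET  333
CALL datewheel anchor[d=1832-09-13]
RET  1832-09-13
CALL datewheel anchor[d=%0]
RET  1832-09-13
CALL tally dock[x=5]
RET  -5
CALL datewheel yearhop[n=-7]
RET  1825-09-13
CALL datewheel monthend[]
RET  1825-09-30
CALL tally divby[x=-56]
RET  5/56
CALL tally raiseby[x=71/2]
RET  1993/56
CALL datewheel mhop[n=18]
RET  1827-03-30
CALL tally divby[x=-99]
RET  -1993/5544
CALL tally peek[]
RET  -1993/5544
CALL tally divby[x=0]
RET  ToolError: division by zero
CALL datewheel stepdays[n=-36]
RET  1827-02-22


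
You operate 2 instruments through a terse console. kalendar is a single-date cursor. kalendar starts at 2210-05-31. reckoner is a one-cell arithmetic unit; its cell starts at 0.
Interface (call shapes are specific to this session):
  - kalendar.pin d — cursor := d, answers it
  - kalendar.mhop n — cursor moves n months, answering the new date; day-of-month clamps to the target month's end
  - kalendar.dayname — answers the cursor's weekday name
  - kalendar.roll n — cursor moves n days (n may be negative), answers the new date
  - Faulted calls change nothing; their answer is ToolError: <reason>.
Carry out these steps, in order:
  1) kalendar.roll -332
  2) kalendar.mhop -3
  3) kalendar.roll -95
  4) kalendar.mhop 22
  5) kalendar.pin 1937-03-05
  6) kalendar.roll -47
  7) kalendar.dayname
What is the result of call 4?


Answer: 2210-10-29

Derivation:
·→ kalendar.roll(n='-332')
·← 2209-07-03
·→ kalendar.mhop(n='-3')
·← 2209-04-03
·→ kalendar.roll(n='-95')
·← 2208-12-29
·→ kalendar.mhop(n='22')
·← 2210-10-29
·→ kalendar.pin(d='1937-03-05')
·← 1937-03-05
·→ kalendar.roll(n='-47')
·← 1937-01-17
·→ kalendar.dayname()
·← Sunday


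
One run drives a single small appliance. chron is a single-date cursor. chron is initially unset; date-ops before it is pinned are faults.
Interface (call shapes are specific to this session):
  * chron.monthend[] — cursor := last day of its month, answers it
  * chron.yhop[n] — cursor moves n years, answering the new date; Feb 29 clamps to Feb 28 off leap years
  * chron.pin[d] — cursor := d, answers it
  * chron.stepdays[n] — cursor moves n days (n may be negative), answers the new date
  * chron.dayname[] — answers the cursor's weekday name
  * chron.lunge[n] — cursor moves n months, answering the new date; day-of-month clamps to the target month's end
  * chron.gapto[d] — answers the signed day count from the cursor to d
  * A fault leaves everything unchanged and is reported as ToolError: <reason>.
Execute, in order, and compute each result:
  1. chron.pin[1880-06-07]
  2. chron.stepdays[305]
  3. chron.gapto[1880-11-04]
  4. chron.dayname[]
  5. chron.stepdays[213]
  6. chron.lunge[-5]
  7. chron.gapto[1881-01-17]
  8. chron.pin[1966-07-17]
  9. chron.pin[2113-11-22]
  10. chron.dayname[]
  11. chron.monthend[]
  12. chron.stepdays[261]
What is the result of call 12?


Act: chron.pin[d: 1880-06-07]
Obs: 1880-06-07
Act: chron.stepdays[n: 305]
Obs: 1881-04-08
Act: chron.gapto[d: 1880-11-04]
Obs: -155
Act: chron.dayname[]
Obs: Friday
Act: chron.stepdays[n: 213]
Obs: 1881-11-07
Act: chron.lunge[n: -5]
Obs: 1881-06-07
Act: chron.gapto[d: 1881-01-17]
Obs: -141
Act: chron.pin[d: 1966-07-17]
Obs: 1966-07-17
Act: chron.pin[d: 2113-11-22]
Obs: 2113-11-22
Act: chron.dayname[]
Obs: Wednesday
Act: chron.monthend[]
Obs: 2113-11-30
Act: chron.stepdays[n: 261]
Obs: 2114-08-18

Answer: 2114-08-18


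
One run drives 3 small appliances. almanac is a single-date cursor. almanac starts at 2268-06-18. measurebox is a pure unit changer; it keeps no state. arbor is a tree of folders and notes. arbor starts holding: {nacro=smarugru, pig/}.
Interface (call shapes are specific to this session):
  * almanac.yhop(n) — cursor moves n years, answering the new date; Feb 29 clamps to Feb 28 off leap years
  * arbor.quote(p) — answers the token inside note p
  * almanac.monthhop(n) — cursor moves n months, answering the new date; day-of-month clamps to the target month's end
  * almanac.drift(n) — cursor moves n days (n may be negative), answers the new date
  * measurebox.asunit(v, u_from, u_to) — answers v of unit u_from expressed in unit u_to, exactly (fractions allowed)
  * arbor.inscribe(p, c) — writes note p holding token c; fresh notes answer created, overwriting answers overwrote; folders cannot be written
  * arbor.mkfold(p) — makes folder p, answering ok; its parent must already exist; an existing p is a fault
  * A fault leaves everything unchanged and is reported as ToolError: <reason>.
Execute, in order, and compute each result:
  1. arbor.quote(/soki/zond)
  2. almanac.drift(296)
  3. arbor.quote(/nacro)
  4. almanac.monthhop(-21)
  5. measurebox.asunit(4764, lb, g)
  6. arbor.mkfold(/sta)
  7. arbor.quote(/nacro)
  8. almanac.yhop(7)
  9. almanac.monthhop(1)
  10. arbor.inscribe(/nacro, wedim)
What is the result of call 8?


-- arbor.quote(p→/soki/zond) ~> ToolError: not found
-- almanac.drift(n→296) ~> 2269-04-10
-- arbor.quote(p→/nacro) ~> smarugru
-- almanac.monthhop(n→-21) ~> 2267-07-10
-- measurebox.asunit(v→4764, u_from→lb, u_to→g) ~> 54022851267/25000
-- arbor.mkfold(p→/sta) ~> ok
-- arbor.quote(p→/nacro) ~> smarugru
-- almanac.yhop(n→7) ~> 2274-07-10
-- almanac.monthhop(n→1) ~> 2274-08-10
-- arbor.inscribe(p→/nacro, c→wedim) ~> overwrote

Answer: 2274-07-10


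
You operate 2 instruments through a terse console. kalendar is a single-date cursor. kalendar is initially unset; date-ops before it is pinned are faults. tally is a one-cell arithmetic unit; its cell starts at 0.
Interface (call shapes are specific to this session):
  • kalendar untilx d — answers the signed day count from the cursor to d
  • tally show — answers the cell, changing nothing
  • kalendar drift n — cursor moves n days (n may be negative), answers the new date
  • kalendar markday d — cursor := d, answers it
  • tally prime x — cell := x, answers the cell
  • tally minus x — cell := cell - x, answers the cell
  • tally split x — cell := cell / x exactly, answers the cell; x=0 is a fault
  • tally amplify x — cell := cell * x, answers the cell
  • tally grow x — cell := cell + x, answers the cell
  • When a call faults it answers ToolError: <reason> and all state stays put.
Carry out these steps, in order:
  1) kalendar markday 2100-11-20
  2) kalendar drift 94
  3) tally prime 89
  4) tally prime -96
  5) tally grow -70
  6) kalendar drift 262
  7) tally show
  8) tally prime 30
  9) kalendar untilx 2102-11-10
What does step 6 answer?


Answer: 2101-11-11

Derivation:
% kalendar markday(2100-11-20) -> 2100-11-20
% kalendar drift(94) -> 2101-02-22
% tally prime(89) -> 89
% tally prime(-96) -> -96
% tally grow(-70) -> -166
% kalendar drift(262) -> 2101-11-11
% tally show() -> -166
% tally prime(30) -> 30
% kalendar untilx(2102-11-10) -> 364


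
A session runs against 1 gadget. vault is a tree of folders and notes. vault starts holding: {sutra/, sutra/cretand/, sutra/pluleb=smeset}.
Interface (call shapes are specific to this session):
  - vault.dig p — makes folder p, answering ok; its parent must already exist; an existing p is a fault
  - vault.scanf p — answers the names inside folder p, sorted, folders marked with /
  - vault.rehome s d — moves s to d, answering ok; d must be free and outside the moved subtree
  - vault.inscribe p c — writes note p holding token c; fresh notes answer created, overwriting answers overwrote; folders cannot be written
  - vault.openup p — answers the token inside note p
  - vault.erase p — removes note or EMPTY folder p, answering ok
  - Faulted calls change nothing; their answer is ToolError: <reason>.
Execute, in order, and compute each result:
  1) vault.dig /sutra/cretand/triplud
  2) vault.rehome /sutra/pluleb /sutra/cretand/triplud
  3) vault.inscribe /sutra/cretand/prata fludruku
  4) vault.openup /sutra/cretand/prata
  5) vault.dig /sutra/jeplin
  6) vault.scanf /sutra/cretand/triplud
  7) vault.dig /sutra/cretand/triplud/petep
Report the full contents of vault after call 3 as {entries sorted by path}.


Answer: {sutra/, sutra/cretand/, sutra/cretand/prata=fludruku, sutra/cretand/triplud/, sutra/pluleb=smeset}

Derivation:
# 1. vault.dig(p='/sutra/cretand/triplud') ~> ok
# 2. vault.rehome(s='/sutra/pluleb', d='/sutra/cretand/triplud') ~> ToolError: exists
# 3. vault.inscribe(p='/sutra/cretand/prata', c='fludruku') ~> created
# 4. vault.openup(p='/sutra/cretand/prata') ~> fludruku
# 5. vault.dig(p='/sutra/jeplin') ~> ok
# 6. vault.scanf(p='/sutra/cretand/triplud') ~> []
# 7. vault.dig(p='/sutra/cretand/triplud/petep') ~> ok
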